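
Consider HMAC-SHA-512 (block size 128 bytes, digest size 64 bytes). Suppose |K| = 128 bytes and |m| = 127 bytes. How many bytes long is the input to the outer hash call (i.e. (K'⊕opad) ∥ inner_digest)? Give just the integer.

192

Key is 128 ≤ 128 bytes, zero-padded: |K'| = 128.
Outer input = (K'⊕opad) ∥ H(inner) → 128 + 64 = 192 bytes.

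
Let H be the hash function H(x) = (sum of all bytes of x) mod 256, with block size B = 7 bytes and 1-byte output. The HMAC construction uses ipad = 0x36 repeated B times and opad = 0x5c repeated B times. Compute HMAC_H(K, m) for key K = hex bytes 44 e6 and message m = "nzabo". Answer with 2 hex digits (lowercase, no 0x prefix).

08

Key hex bytes 44 e6 is 2 bytes ≤ B = 7; zero-pad to 7 bytes: K' = 44 e6 00 00 00 00 00.
K' ⊕ ipad = 72 d0 36 36 36 36 36.  K' ⊕ opad = 18 ba 5c 5c 5c 5c 5c.
Inner input = (K'⊕ipad) ∥ m = 72 d0 36 36 36 36 36 ∥ 6e 7a 61 62 6f.
Inner hash: sum = 114+208+54+54+54+54+54+110+122+97+98+111 = 1130; mod 256 = 106 → 6a.
Outer input = (K'⊕opad) ∥ inner = 18 ba 5c 5c 5c 5c 5c ∥ 6a.
Outer hash (tag): sum = 24+186+92+92+92+92+92+106 = 776; mod 256 = 8 → 08.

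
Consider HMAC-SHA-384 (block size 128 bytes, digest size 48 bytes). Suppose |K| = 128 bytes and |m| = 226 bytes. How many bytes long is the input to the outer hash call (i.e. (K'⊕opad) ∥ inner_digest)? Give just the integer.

Key is 128 ≤ 128 bytes, zero-padded: |K'| = 128.
Outer input = (K'⊕opad) ∥ H(inner) → 128 + 48 = 176 bytes.

176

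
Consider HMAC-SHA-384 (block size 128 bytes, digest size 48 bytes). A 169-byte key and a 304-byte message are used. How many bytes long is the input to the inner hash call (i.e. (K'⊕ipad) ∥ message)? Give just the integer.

Key is 169 > 128 bytes, so it is hashed to 48 bytes then zero-padded to 128: |K'| = 128.
Inner input = (K'⊕ipad) ∥ m → 128 + 304 = 432 bytes.

432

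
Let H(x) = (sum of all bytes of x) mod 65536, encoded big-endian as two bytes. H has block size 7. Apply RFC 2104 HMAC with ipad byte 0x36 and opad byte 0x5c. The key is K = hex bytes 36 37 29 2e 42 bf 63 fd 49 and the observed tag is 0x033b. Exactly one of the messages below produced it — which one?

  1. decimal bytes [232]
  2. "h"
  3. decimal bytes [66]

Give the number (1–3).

3

Key hex bytes 36 37 29 2e 42 bf 63 fd 49 is 9 bytes > B = 7, so hash it first: H(key) = 03 6e, then zero-pad to 7 bytes: K' = 03 6e 00 00 00 00 00.
K' ⊕ ipad = 35 58 36 36 36 36 36; K' ⊕ opad = 5f 32 5c 5c 5c 5c 5c.
m1: inner = H(35 58 36 36 36 36 36 e8) = 02 83; tag = H(5f 32 5c 5c 5c 5c 5c 02 83) = 02e2
m2: inner = H(35 58 36 36 36 36 36 68) = 02 03; tag = H(5f 32 5c 5c 5c 5c 5c 02 03) = 0262
m3: inner = H(35 58 36 36 36 36 36 42) = 01 dd; tag = H(5f 32 5c 5c 5c 5c 5c 01 dd) = 033b ← matches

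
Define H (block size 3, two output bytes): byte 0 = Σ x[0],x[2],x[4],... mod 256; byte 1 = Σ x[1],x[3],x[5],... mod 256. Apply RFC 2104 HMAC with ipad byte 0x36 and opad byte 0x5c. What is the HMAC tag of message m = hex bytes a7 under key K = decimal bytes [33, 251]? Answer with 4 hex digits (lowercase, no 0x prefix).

4df4

Key decimal bytes [33, 251] = 21 fb is 2 bytes ≤ B = 3; zero-pad to 3 bytes: K' = 21 fb 00.
K' ⊕ ipad = 17 cd 36.  K' ⊕ opad = 7d a7 5c.
Inner input = (K'⊕ipad) ∥ m = 17 cd 36 ∥ a7.
Inner hash: even-index sum = 77 mod 256 = 77; odd-index sum = 372 mod 256 = 116 → 4d 74.
Outer input = (K'⊕opad) ∥ inner = 7d a7 5c ∥ 4d 74.
Outer hash (tag): even-index sum = 333 mod 256 = 77; odd-index sum = 244 mod 256 = 244 → 4d f4.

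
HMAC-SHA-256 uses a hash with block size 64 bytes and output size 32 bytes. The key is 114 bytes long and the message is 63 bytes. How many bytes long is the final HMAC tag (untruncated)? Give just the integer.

32

The tag is one SHA-256 digest: 32 bytes.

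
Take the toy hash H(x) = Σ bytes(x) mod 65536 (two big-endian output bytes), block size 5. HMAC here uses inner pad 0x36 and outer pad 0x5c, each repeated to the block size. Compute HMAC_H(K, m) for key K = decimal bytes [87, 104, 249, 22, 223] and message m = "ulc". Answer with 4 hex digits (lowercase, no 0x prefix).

Key decimal bytes [87, 104, 249, 22, 223] = 57 68 f9 16 df is exactly B = 5 bytes: K' = 57 68 f9 16 df.
K' ⊕ ipad = 61 5e cf 20 e9.  K' ⊕ opad = 0b 34 a5 4a 83.
Inner input = (K'⊕ipad) ∥ m = 61 5e cf 20 e9 ∥ 75 6c 63.
Inner hash: sum = 97+94+207+32+233+117+108+99 = 987 → 03 db.
Outer input = (K'⊕opad) ∥ inner = 0b 34 a5 4a 83 ∥ 03 db.
Outer hash (tag): sum = 11+52+165+74+131+3+219 = 655 → 02 8f.

028f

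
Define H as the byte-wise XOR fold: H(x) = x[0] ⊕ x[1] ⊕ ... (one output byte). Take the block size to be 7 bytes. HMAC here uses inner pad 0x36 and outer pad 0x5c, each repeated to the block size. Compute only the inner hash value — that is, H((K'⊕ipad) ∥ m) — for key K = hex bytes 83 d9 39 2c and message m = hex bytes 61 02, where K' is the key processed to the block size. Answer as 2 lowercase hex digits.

1a

Key hex bytes 83 d9 39 2c is 4 bytes ≤ B = 7; zero-pad to 7 bytes: K' = 83 d9 39 2c 00 00 00.
K' ⊕ ipad = b5 ef 0f 1a 36 36 36.
Inner input = b5 ef 0f 1a 36 36 36 ∥ 61 02.
Inner hash: XOR b5⊕ef⊕0f⊕1a⊕36⊕36⊕36⊕61⊕02 = 1a.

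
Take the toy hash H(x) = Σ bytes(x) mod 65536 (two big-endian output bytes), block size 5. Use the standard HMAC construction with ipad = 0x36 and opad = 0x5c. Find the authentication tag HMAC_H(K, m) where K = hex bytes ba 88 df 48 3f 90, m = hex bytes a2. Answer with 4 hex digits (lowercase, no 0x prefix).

025f

Key hex bytes ba 88 df 48 3f 90 is 6 bytes > B = 5, so hash it first: H(key) = 03 38, then zero-pad to 5 bytes: K' = 03 38 00 00 00.
K' ⊕ ipad = 35 0e 36 36 36.  K' ⊕ opad = 5f 64 5c 5c 5c.
Inner input = (K'⊕ipad) ∥ m = 35 0e 36 36 36 ∥ a2.
Inner hash: sum = 53+14+54+54+54+162 = 391 → 01 87.
Outer input = (K'⊕opad) ∥ inner = 5f 64 5c 5c 5c ∥ 01 87.
Outer hash (tag): sum = 95+100+92+92+92+1+135 = 607 → 02 5f.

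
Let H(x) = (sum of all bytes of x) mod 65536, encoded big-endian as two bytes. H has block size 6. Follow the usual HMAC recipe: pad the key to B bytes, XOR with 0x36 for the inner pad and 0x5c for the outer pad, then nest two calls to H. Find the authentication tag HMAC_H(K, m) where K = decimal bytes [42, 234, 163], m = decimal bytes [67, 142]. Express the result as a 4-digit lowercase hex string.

Key decimal bytes [42, 234, 163] = 2a ea a3 is 3 bytes ≤ B = 6; zero-pad to 6 bytes: K' = 2a ea a3 00 00 00.
K' ⊕ ipad = 1c dc 95 36 36 36.  K' ⊕ opad = 76 b6 ff 5c 5c 5c.
Inner input = (K'⊕ipad) ∥ m = 1c dc 95 36 36 36 ∥ 43 8e.
Inner hash: sum = 28+220+149+54+54+54+67+142 = 768 → 03 00.
Outer input = (K'⊕opad) ∥ inner = 76 b6 ff 5c 5c 5c ∥ 03 00.
Outer hash (tag): sum = 118+182+255+92+92+92+3+0 = 834 → 03 42.

0342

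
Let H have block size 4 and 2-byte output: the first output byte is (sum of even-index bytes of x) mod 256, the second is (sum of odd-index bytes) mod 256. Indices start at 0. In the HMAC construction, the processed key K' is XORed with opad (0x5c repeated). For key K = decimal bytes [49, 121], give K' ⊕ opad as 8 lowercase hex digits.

6d255c5c

Key decimal bytes [49, 121] = 31 79 is 2 bytes ≤ B = 4; zero-pad to 4 bytes: K' = 31 79 00 00.
XOR each byte with 0x5c: 31⊕5c=6d, 79⊕5c=25, 00⊕5c=5c, 00⊕5c=5c.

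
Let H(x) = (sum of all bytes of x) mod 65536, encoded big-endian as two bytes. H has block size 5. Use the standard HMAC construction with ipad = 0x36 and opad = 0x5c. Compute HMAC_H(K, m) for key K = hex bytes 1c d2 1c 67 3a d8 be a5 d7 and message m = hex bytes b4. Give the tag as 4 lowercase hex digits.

0262

Key hex bytes 1c d2 1c 67 3a d8 be a5 d7 is 9 bytes > B = 5, so hash it first: H(key) = 04 bd, then zero-pad to 5 bytes: K' = 04 bd 00 00 00.
K' ⊕ ipad = 32 8b 36 36 36.  K' ⊕ opad = 58 e1 5c 5c 5c.
Inner input = (K'⊕ipad) ∥ m = 32 8b 36 36 36 ∥ b4.
Inner hash: sum = 50+139+54+54+54+180 = 531 → 02 13.
Outer input = (K'⊕opad) ∥ inner = 58 e1 5c 5c 5c ∥ 02 13.
Outer hash (tag): sum = 88+225+92+92+92+2+19 = 610 → 02 62.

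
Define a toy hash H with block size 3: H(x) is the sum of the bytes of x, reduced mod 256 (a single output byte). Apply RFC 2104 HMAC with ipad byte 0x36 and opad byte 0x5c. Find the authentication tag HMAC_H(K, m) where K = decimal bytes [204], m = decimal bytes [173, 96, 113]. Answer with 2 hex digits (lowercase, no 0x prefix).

2c

Key decimal bytes [204] = cc is 1 byte ≤ B = 3; zero-pad to 3 bytes: K' = cc 00 00.
K' ⊕ ipad = fa 36 36.  K' ⊕ opad = 90 5c 5c.
Inner input = (K'⊕ipad) ∥ m = fa 36 36 ∥ ad 60 71.
Inner hash: sum = 250+54+54+173+96+113 = 740; mod 256 = 228 → e4.
Outer input = (K'⊕opad) ∥ inner = 90 5c 5c ∥ e4.
Outer hash (tag): sum = 144+92+92+228 = 556; mod 256 = 44 → 2c.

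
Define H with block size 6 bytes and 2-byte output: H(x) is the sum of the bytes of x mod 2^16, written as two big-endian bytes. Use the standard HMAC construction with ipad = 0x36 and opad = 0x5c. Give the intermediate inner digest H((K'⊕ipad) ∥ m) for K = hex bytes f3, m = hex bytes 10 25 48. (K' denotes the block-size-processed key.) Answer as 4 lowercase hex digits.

Key hex bytes f3 is 1 byte ≤ B = 6; zero-pad to 6 bytes: K' = f3 00 00 00 00 00.
K' ⊕ ipad = c5 36 36 36 36 36.
Inner input = c5 36 36 36 36 36 ∥ 10 25 48.
Inner hash: sum = 197+54+54+54+54+54+16+37+72 = 592 → 02 50.

0250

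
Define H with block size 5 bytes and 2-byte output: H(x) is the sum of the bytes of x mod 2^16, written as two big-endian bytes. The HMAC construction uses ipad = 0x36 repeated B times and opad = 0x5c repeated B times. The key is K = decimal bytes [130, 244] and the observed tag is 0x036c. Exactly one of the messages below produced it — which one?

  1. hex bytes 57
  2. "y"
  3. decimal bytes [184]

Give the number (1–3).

Key decimal bytes [130, 244] = 82 f4 is 2 bytes ≤ B = 5; zero-pad to 5 bytes: K' = 82 f4 00 00 00.
K' ⊕ ipad = b4 c2 36 36 36; K' ⊕ opad = de a8 5c 5c 5c.
m1: inner = H(b4 c2 36 36 36 57) = 02 6f; tag = H(de a8 5c 5c 5c 02 6f) = 030b
m2: inner = H(b4 c2 36 36 36 79) = 02 91; tag = H(de a8 5c 5c 5c 02 91) = 032d
m3: inner = H(b4 c2 36 36 36 b8) = 02 d0; tag = H(de a8 5c 5c 5c 02 d0) = 036c ← matches

3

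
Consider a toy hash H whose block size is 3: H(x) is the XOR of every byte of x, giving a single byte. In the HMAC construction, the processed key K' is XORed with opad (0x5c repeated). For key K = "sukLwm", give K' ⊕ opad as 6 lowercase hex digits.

675c5c

Key "sukLwm" = 73 75 6b 4c 77 6d is 6 bytes > B = 3, so hash it first: H(key) = 3b, then zero-pad to 3 bytes: K' = 3b 00 00.
XOR each byte with 0x5c: 3b⊕5c=67, 00⊕5c=5c, 00⊕5c=5c.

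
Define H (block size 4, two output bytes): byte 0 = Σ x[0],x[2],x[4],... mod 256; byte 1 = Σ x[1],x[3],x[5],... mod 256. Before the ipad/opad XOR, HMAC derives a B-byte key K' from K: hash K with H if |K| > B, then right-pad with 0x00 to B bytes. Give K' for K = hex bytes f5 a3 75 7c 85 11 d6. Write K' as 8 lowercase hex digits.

|K| = 7 > B = 4, so first hash the key.
H(K): even-index sum = 709 mod 256 = 197; odd-index sum = 304 mod 256 = 48 → c5 30.
Zero-pad H(K) = c5 30 to 4 bytes: K' = c5 30 00 00.

c5300000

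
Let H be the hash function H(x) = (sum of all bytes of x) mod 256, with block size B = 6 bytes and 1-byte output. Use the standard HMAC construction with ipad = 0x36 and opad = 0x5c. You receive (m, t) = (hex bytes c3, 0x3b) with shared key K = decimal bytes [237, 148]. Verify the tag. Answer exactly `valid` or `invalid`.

invalid

Key decimal bytes [237, 148] = ed 94 is 2 bytes ≤ B = 6; zero-pad to 6 bytes: K' = ed 94 00 00 00 00.
K' ⊕ ipad = db a2 36 36 36 36; K' ⊕ opad = b1 c8 5c 5c 5c 5c.
Inner hash: sum = 219+162+54+54+54+54+195 = 792; mod 256 = 24 → 18.
Outer hash (recomputed tag): sum = 177+200+92+92+92+92+24 = 769; mod 256 = 1 → 01.
Recomputed tag = 01; claimed = 3b → mismatch.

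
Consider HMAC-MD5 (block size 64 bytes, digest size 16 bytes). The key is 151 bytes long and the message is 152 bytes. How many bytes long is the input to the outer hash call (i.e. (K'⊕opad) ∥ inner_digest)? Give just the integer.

80

Key is 151 > 64 bytes, so it is hashed to 16 bytes then zero-padded to 64: |K'| = 64.
Outer input = (K'⊕opad) ∥ H(inner) → 64 + 16 = 80 bytes.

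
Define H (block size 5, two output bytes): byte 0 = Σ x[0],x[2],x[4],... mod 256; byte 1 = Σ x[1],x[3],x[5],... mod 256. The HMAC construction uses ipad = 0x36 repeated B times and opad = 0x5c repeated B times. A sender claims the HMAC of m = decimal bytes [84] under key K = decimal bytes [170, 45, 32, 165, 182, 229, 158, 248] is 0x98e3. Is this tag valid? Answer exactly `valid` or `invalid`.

Key decimal bytes [170, 45, 32, 165, 182, 229, 158, 248] = aa 2d 20 a5 b6 e5 9e f8 is 8 bytes > B = 5, so hash it first: H(key) = 1e af, then zero-pad to 5 bytes: K' = 1e af 00 00 00.
K' ⊕ ipad = 28 99 36 36 36; K' ⊕ opad = 42 f3 5c 5c 5c.
Inner hash: even-index sum = 148 mod 256 = 148; odd-index sum = 291 mod 256 = 35 → 94 23.
Outer hash (recomputed tag): even-index sum = 285 mod 256 = 29; odd-index sum = 483 mod 256 = 227 → 1d e3.
Recomputed tag = 1de3; claimed = 98e3 → mismatch.

invalid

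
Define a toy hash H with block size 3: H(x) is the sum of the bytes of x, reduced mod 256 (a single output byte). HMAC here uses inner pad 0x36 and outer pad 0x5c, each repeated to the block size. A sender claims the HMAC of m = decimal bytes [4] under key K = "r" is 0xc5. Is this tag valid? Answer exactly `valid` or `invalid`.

Key "r" = 72 is 1 byte ≤ B = 3; zero-pad to 3 bytes: K' = 72 00 00.
K' ⊕ ipad = 44 36 36; K' ⊕ opad = 2e 5c 5c.
Inner hash: sum = 68+54+54+4 = 180 → b4.
Outer hash (recomputed tag): sum = 46+92+92+180 = 410; mod 256 = 154 → 9a.
Recomputed tag = 9a; claimed = c5 → mismatch.

invalid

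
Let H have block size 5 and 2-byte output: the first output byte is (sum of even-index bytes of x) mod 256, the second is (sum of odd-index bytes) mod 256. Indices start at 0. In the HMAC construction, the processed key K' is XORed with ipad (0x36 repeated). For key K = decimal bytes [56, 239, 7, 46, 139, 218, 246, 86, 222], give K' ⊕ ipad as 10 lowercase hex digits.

a87b363636

Key decimal bytes [56, 239, 7, 46, 139, 218, 246, 86, 222] = 38 ef 07 2e 8b da f6 56 de is 9 bytes > B = 5, so hash it first: H(key) = 9e 4d, then zero-pad to 5 bytes: K' = 9e 4d 00 00 00.
XOR each byte with 0x36: 9e⊕36=a8, 4d⊕36=7b, 00⊕36=36, 00⊕36=36, 00⊕36=36.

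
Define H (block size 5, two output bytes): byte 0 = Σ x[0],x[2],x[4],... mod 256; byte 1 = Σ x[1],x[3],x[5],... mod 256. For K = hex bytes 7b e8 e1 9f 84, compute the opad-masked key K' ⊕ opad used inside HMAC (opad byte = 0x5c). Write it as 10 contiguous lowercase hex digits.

Key hex bytes 7b e8 e1 9f 84 is exactly B = 5 bytes: K' = 7b e8 e1 9f 84.
XOR each byte with 0x5c: 7b⊕5c=27, e8⊕5c=b4, e1⊕5c=bd, 9f⊕5c=c3, 84⊕5c=d8.

27b4bdc3d8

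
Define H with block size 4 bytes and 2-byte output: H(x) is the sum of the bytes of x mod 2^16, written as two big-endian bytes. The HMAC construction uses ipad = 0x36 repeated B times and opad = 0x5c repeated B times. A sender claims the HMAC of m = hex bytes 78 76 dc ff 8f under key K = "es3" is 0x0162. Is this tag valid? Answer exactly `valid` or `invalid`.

valid

Key "es3" = 65 73 33 is 3 bytes ≤ B = 4; zero-pad to 4 bytes: K' = 65 73 33 00.
K' ⊕ ipad = 53 45 05 36; K' ⊕ opad = 39 2f 6f 5c.
Inner hash: sum = 83+69+5+54+120+118+220+255+143 = 1067 → 04 2b.
Outer hash (recomputed tag): sum = 57+47+111+92+4+43 = 354 → 01 62.
Recomputed tag = 0162; claimed = 0162 → match.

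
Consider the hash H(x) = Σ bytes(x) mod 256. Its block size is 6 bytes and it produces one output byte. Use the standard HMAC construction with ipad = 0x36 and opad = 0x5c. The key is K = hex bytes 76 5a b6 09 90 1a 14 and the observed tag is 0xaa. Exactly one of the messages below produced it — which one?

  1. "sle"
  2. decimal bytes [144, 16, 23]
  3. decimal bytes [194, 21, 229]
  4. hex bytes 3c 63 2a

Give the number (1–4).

1

Key hex bytes 76 5a b6 09 90 1a 14 is 7 bytes > B = 6, so hash it first: H(key) = 4d, then zero-pad to 6 bytes: K' = 4d 00 00 00 00 00.
K' ⊕ ipad = 7b 36 36 36 36 36; K' ⊕ opad = 11 5c 5c 5c 5c 5c.
m1: inner = H(7b 36 36 36 36 36 73 6c 65) = cd; tag = H(11 5c 5c 5c 5c 5c cd) = aa ← matches
m2: inner = H(7b 36 36 36 36 36 90 10 17) = 40; tag = H(11 5c 5c 5c 5c 5c 40) = 1d
m3: inner = H(7b 36 36 36 36 36 c2 15 e5) = 45; tag = H(11 5c 5c 5c 5c 5c 45) = 22
m4: inner = H(7b 36 36 36 36 36 3c 63 2a) = 52; tag = H(11 5c 5c 5c 5c 5c 52) = 2f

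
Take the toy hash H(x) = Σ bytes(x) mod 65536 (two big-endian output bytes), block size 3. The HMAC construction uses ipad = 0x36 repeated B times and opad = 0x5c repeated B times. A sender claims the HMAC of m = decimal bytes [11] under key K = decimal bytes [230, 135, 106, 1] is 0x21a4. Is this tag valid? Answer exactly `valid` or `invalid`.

invalid

Key decimal bytes [230, 135, 106, 1] = e6 87 6a 01 is 4 bytes > B = 3, so hash it first: H(key) = 01 d8, then zero-pad to 3 bytes: K' = 01 d8 00.
K' ⊕ ipad = 37 ee 36; K' ⊕ opad = 5d 84 5c.
Inner hash: sum = 55+238+54+11 = 358 → 01 66.
Outer hash (recomputed tag): sum = 93+132+92+1+102 = 420 → 01 a4.
Recomputed tag = 01a4; claimed = 21a4 → mismatch.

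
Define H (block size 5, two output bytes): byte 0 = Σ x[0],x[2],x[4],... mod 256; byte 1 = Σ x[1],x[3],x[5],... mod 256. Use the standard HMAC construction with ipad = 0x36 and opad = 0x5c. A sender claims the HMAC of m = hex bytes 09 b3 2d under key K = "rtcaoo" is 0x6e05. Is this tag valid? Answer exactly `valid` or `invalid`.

invalid

Key "rtcaoo" = 72 74 63 61 6f 6f is 6 bytes > B = 5, so hash it first: H(key) = 44 44, then zero-pad to 5 bytes: K' = 44 44 00 00 00.
K' ⊕ ipad = 72 72 36 36 36; K' ⊕ opad = 18 18 5c 5c 5c.
Inner hash: even-index sum = 401 mod 256 = 145; odd-index sum = 222 mod 256 = 222 → 91 de.
Outer hash (recomputed tag): even-index sum = 430 mod 256 = 174; odd-index sum = 261 mod 256 = 5 → ae 05.
Recomputed tag = ae05; claimed = 6e05 → mismatch.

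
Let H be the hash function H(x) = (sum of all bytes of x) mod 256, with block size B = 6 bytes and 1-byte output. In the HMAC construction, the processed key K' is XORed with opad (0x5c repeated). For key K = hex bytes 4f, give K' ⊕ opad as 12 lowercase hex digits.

135c5c5c5c5c

Key hex bytes 4f is 1 byte ≤ B = 6; zero-pad to 6 bytes: K' = 4f 00 00 00 00 00.
XOR each byte with 0x5c: 4f⊕5c=13, 00⊕5c=5c, 00⊕5c=5c, 00⊕5c=5c, 00⊕5c=5c, 00⊕5c=5c.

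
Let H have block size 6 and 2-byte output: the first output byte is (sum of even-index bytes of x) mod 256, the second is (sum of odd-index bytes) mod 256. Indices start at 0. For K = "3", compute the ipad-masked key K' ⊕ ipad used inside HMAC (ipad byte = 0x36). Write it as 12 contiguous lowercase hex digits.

Key "3" = 33 is 1 byte ≤ B = 6; zero-pad to 6 bytes: K' = 33 00 00 00 00 00.
XOR each byte with 0x36: 33⊕36=05, 00⊕36=36, 00⊕36=36, 00⊕36=36, 00⊕36=36, 00⊕36=36.

053636363636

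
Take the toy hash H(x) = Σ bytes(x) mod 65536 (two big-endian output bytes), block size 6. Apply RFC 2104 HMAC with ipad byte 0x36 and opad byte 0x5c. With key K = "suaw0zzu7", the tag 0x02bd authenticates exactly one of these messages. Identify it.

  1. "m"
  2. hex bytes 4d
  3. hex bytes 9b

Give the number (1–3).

Key "suaw0zzu7" = 73 75 61 77 30 7a 7a 75 37 is 9 bytes > B = 6, so hash it first: H(key) = 03 90, then zero-pad to 6 bytes: K' = 03 90 00 00 00 00.
K' ⊕ ipad = 35 a6 36 36 36 36; K' ⊕ opad = 5f cc 5c 5c 5c 5c.
m1: inner = H(35 a6 36 36 36 36 6d) = 02 20; tag = H(5f cc 5c 5c 5c 5c 02 20) = 02bd ← matches
m2: inner = H(35 a6 36 36 36 36 4d) = 02 00; tag = H(5f cc 5c 5c 5c 5c 02 00) = 029d
m3: inner = H(35 a6 36 36 36 36 9b) = 02 4e; tag = H(5f cc 5c 5c 5c 5c 02 4e) = 02eb

1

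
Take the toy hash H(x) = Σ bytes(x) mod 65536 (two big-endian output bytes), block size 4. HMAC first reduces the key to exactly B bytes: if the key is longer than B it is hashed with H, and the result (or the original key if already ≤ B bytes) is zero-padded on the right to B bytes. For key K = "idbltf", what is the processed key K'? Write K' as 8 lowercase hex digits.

|K| = 6 > B = 4, so first hash the key.
H(K): sum = 105+100+98+108+116+102 = 629 → 02 75.
Zero-pad H(K) = 02 75 to 4 bytes: K' = 02 75 00 00.

02750000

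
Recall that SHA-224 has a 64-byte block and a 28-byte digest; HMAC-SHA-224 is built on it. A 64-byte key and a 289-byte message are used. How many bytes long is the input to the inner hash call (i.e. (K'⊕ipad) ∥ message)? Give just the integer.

353

Key is 64 ≤ 64 bytes, zero-padded: |K'| = 64.
Inner input = (K'⊕ipad) ∥ m → 64 + 289 = 353 bytes.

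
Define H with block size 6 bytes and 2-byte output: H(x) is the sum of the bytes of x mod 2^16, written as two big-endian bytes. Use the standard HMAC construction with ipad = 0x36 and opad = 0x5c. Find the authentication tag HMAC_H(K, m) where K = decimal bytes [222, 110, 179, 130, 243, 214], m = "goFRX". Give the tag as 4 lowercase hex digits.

Key decimal bytes [222, 110, 179, 130, 243, 214] = de 6e b3 82 f3 d6 is exactly B = 6 bytes: K' = de 6e b3 82 f3 d6.
K' ⊕ ipad = e8 58 85 b4 c5 e0.  K' ⊕ opad = 82 32 ef de af 8a.
Inner input = (K'⊕ipad) ∥ m = e8 58 85 b4 c5 e0 ∥ 67 6f 46 52 58.
Inner hash: sum = 232+88+133+180+197+224+103+111+70+82+88 = 1508 → 05 e4.
Outer input = (K'⊕opad) ∥ inner = 82 32 ef de af 8a ∥ 05 e4.
Outer hash (tag): sum = 130+50+239+222+175+138+5+228 = 1187 → 04 a3.

04a3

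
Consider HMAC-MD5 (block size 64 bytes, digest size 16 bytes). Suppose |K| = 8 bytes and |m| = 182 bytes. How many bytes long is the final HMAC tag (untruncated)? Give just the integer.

The tag is one MD5 digest: 16 bytes.

16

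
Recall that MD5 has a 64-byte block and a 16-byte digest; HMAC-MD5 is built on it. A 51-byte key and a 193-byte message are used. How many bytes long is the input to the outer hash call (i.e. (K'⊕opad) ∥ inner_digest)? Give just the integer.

Key is 51 ≤ 64 bytes, zero-padded: |K'| = 64.
Outer input = (K'⊕opad) ∥ H(inner) → 64 + 16 = 80 bytes.

80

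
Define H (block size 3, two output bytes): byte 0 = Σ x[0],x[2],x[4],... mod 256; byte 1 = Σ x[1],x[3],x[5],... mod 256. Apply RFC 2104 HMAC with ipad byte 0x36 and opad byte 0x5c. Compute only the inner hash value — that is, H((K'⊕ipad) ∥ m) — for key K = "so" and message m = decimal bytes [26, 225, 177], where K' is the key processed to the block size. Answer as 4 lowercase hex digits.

Key "so" = 73 6f is 2 bytes ≤ B = 3; zero-pad to 3 bytes: K' = 73 6f 00.
K' ⊕ ipad = 45 59 36.
Inner input = 45 59 36 ∥ 1a e1 b1.
Inner hash: even-index sum = 348 mod 256 = 92; odd-index sum = 292 mod 256 = 36 → 5c 24.

5c24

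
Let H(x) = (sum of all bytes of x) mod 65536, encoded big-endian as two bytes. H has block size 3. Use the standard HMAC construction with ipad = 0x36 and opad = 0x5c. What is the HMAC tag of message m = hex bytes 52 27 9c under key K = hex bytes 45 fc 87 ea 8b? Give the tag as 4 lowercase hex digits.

01a8

Key hex bytes 45 fc 87 ea 8b is 5 bytes > B = 3, so hash it first: H(key) = 03 3d, then zero-pad to 3 bytes: K' = 03 3d 00.
K' ⊕ ipad = 35 0b 36.  K' ⊕ opad = 5f 61 5c.
Inner input = (K'⊕ipad) ∥ m = 35 0b 36 ∥ 52 27 9c.
Inner hash: sum = 53+11+54+82+39+156 = 395 → 01 8b.
Outer input = (K'⊕opad) ∥ inner = 5f 61 5c ∥ 01 8b.
Outer hash (tag): sum = 95+97+92+1+139 = 424 → 01 a8.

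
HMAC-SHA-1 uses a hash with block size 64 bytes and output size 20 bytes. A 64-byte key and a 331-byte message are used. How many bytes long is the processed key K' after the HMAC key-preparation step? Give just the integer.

64

Key is 64 ≤ 64 bytes, zero-padded: |K'| = 64.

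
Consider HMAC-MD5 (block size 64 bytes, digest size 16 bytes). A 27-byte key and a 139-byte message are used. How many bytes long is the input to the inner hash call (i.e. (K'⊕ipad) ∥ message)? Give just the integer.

203

Key is 27 ≤ 64 bytes, zero-padded: |K'| = 64.
Inner input = (K'⊕ipad) ∥ m → 64 + 139 = 203 bytes.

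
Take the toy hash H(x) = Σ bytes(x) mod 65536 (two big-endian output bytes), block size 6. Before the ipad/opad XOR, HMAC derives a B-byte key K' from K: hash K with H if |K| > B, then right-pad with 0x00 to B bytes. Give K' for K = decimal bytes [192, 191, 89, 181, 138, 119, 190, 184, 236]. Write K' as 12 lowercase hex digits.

|K| = 9 > B = 6, so first hash the key.
H(K): sum = 192+191+89+181+138+119+190+184+236 = 1520 → 05 f0.
Zero-pad H(K) = 05 f0 to 6 bytes: K' = 05 f0 00 00 00 00.

05f000000000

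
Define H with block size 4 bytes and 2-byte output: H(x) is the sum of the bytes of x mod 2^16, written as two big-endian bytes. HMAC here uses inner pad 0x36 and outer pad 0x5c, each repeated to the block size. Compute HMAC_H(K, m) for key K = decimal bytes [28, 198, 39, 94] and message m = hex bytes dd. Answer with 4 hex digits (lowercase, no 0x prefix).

Key decimal bytes [28, 198, 39, 94] = 1c c6 27 5e is exactly B = 4 bytes: K' = 1c c6 27 5e.
K' ⊕ ipad = 2a f0 11 68.  K' ⊕ opad = 40 9a 7b 02.
Inner input = (K'⊕ipad) ∥ m = 2a f0 11 68 ∥ dd.
Inner hash: sum = 42+240+17+104+221 = 624 → 02 70.
Outer input = (K'⊕opad) ∥ inner = 40 9a 7b 02 ∥ 02 70.
Outer hash (tag): sum = 64+154+123+2+2+112 = 457 → 01 c9.

01c9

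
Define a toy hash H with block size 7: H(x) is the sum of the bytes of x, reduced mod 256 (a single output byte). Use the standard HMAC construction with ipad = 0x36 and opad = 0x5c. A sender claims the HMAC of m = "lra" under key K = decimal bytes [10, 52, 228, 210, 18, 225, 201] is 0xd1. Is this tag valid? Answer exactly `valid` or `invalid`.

Key decimal bytes [10, 52, 228, 210, 18, 225, 201] = 0a 34 e4 d2 12 e1 c9 is exactly B = 7 bytes: K' = 0a 34 e4 d2 12 e1 c9.
K' ⊕ ipad = 3c 02 d2 e4 24 d7 ff; K' ⊕ opad = 56 68 b8 8e 4e bd 95.
Inner hash: sum = 60+2+210+228+36+215+255+108+114+97 = 1325; mod 256 = 45 → 2d.
Outer hash (recomputed tag): sum = 86+104+184+142+78+189+149+45 = 977; mod 256 = 209 → d1.
Recomputed tag = d1; claimed = d1 → match.

valid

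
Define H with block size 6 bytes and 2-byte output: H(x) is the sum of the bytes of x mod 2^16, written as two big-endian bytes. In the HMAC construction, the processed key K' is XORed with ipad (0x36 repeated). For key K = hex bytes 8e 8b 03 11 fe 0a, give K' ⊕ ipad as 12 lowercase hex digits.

b8bd3527c83c

Key hex bytes 8e 8b 03 11 fe 0a is exactly B = 6 bytes: K' = 8e 8b 03 11 fe 0a.
XOR each byte with 0x36: 8e⊕36=b8, 8b⊕36=bd, 03⊕36=35, 11⊕36=27, fe⊕36=c8, 0a⊕36=3c.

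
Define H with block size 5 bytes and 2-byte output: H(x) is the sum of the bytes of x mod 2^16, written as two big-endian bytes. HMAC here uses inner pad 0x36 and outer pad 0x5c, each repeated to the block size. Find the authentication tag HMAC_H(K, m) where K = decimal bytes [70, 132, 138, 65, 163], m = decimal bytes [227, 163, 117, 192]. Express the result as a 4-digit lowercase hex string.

Key decimal bytes [70, 132, 138, 65, 163] = 46 84 8a 41 a3 is exactly B = 5 bytes: K' = 46 84 8a 41 a3.
K' ⊕ ipad = 70 b2 bc 77 95.  K' ⊕ opad = 1a d8 d6 1d ff.
Inner input = (K'⊕ipad) ∥ m = 70 b2 bc 77 95 ∥ e3 a3 75 c0.
Inner hash: sum = 112+178+188+119+149+227+163+117+192 = 1445 → 05 a5.
Outer input = (K'⊕opad) ∥ inner = 1a d8 d6 1d ff ∥ 05 a5.
Outer hash (tag): sum = 26+216+214+29+255+5+165 = 910 → 03 8e.

038e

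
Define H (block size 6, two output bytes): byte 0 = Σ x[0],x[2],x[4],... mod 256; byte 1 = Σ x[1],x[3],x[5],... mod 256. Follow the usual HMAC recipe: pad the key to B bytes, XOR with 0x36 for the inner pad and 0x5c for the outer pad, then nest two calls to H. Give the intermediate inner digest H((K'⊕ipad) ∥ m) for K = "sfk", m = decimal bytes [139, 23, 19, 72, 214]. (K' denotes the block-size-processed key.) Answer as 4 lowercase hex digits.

4c1b

Key "sfk" = 73 66 6b is 3 bytes ≤ B = 6; zero-pad to 6 bytes: K' = 73 66 6b 00 00 00.
K' ⊕ ipad = 45 50 5d 36 36 36.
Inner input = 45 50 5d 36 36 36 ∥ 8b 17 13 48 d6.
Inner hash: even-index sum = 588 mod 256 = 76; odd-index sum = 283 mod 256 = 27 → 4c 1b.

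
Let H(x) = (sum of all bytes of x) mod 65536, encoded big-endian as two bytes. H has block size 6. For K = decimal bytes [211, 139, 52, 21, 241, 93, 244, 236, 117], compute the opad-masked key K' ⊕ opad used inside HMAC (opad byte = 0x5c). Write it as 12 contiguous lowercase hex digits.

59165c5c5c5c

Key decimal bytes [211, 139, 52, 21, 241, 93, 244, 236, 117] = d3 8b 34 15 f1 5d f4 ec 75 is 9 bytes > B = 6, so hash it first: H(key) = 05 4a, then zero-pad to 6 bytes: K' = 05 4a 00 00 00 00.
XOR each byte with 0x5c: 05⊕5c=59, 4a⊕5c=16, 00⊕5c=5c, 00⊕5c=5c, 00⊕5c=5c, 00⊕5c=5c.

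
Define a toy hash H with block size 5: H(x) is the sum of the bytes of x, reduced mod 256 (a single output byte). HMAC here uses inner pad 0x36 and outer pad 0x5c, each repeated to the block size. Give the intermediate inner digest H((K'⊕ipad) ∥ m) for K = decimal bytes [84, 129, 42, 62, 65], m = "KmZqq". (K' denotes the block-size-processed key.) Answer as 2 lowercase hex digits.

Key decimal bytes [84, 129, 42, 62, 65] = 54 81 2a 3e 41 is exactly B = 5 bytes: K' = 54 81 2a 3e 41.
K' ⊕ ipad = 62 b7 1c 08 77.
Inner input = 62 b7 1c 08 77 ∥ 4b 6d 5a 71 71.
Inner hash: sum = 98+183+28+8+119+75+109+90+113+113 = 936; mod 256 = 168 → a8.

a8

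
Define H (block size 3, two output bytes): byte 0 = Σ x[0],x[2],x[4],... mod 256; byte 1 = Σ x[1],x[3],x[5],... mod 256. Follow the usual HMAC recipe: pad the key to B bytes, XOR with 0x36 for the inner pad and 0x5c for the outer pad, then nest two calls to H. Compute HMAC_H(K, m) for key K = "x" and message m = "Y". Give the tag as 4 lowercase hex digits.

0fe0

Key "x" = 78 is 1 byte ≤ B = 3; zero-pad to 3 bytes: K' = 78 00 00.
K' ⊕ ipad = 4e 36 36.  K' ⊕ opad = 24 5c 5c.
Inner input = (K'⊕ipad) ∥ m = 4e 36 36 ∥ 59.
Inner hash: even-index sum = 132 mod 256 = 132; odd-index sum = 143 mod 256 = 143 → 84 8f.
Outer input = (K'⊕opad) ∥ inner = 24 5c 5c ∥ 84 8f.
Outer hash (tag): even-index sum = 271 mod 256 = 15; odd-index sum = 224 mod 256 = 224 → 0f e0.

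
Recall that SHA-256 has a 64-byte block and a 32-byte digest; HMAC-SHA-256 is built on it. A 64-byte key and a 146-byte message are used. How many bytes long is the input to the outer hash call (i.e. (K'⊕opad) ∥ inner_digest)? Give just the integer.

Key is 64 ≤ 64 bytes, zero-padded: |K'| = 64.
Outer input = (K'⊕opad) ∥ H(inner) → 64 + 32 = 96 bytes.

96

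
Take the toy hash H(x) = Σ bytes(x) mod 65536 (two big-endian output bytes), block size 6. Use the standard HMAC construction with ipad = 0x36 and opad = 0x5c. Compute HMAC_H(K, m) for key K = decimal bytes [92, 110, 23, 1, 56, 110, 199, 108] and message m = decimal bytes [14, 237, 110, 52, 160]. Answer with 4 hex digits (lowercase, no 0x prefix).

Key decimal bytes [92, 110, 23, 1, 56, 110, 199, 108] = 5c 6e 17 01 38 6e c7 6c is 8 bytes > B = 6, so hash it first: H(key) = 02 bb, then zero-pad to 6 bytes: K' = 02 bb 00 00 00 00.
K' ⊕ ipad = 34 8d 36 36 36 36.  K' ⊕ opad = 5e e7 5c 5c 5c 5c.
Inner input = (K'⊕ipad) ∥ m = 34 8d 36 36 36 36 ∥ 0e ed 6e 34 a0.
Inner hash: sum = 52+141+54+54+54+54+14+237+110+52+160 = 982 → 03 d6.
Outer input = (K'⊕opad) ∥ inner = 5e e7 5c 5c 5c 5c ∥ 03 d6.
Outer hash (tag): sum = 94+231+92+92+92+92+3+214 = 910 → 03 8e.

038e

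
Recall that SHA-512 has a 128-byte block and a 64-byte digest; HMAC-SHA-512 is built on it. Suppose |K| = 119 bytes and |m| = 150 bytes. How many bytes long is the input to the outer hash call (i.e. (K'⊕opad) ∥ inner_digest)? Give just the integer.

Key is 119 ≤ 128 bytes, zero-padded: |K'| = 128.
Outer input = (K'⊕opad) ∥ H(inner) → 128 + 64 = 192 bytes.

192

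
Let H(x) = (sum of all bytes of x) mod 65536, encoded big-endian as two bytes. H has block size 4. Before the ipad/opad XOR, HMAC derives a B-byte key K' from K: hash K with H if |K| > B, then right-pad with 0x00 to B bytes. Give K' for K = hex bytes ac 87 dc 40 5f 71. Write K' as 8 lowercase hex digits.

031f0000

|K| = 6 > B = 4, so first hash the key.
H(K): sum = 172+135+220+64+95+113 = 799 → 03 1f.
Zero-pad H(K) = 03 1f to 4 bytes: K' = 03 1f 00 00.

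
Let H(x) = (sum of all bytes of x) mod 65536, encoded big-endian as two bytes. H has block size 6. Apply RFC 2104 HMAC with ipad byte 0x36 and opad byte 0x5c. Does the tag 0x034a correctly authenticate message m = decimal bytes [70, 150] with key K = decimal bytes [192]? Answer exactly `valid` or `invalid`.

valid

Key decimal bytes [192] = c0 is 1 byte ≤ B = 6; zero-pad to 6 bytes: K' = c0 00 00 00 00 00.
K' ⊕ ipad = f6 36 36 36 36 36; K' ⊕ opad = 9c 5c 5c 5c 5c 5c.
Inner hash: sum = 246+54+54+54+54+54+70+150 = 736 → 02 e0.
Outer hash (recomputed tag): sum = 156+92+92+92+92+92+2+224 = 842 → 03 4a.
Recomputed tag = 034a; claimed = 034a → match.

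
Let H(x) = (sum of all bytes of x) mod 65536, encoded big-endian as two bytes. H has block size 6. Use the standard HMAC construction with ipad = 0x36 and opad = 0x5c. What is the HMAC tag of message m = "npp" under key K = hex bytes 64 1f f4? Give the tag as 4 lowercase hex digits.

Key hex bytes 64 1f f4 is 3 bytes ≤ B = 6; zero-pad to 6 bytes: K' = 64 1f f4 00 00 00.
K' ⊕ ipad = 52 29 c2 36 36 36.  K' ⊕ opad = 38 43 a8 5c 5c 5c.
Inner input = (K'⊕ipad) ∥ m = 52 29 c2 36 36 36 ∥ 6e 70 70.
Inner hash: sum = 82+41+194+54+54+54+110+112+112 = 813 → 03 2d.
Outer input = (K'⊕opad) ∥ inner = 38 43 a8 5c 5c 5c ∥ 03 2d.
Outer hash (tag): sum = 56+67+168+92+92+92+3+45 = 615 → 02 67.

0267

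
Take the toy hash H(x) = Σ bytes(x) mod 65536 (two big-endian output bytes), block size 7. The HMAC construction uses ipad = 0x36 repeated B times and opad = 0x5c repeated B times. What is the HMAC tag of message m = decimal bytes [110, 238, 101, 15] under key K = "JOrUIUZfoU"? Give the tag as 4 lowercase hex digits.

03d3

Key "JOrUIUZfoU" = 4a 4f 72 55 49 55 5a 66 6f 55 is 10 bytes > B = 7, so hash it first: H(key) = 03 82, then zero-pad to 7 bytes: K' = 03 82 00 00 00 00 00.
K' ⊕ ipad = 35 b4 36 36 36 36 36.  K' ⊕ opad = 5f de 5c 5c 5c 5c 5c.
Inner input = (K'⊕ipad) ∥ m = 35 b4 36 36 36 36 36 ∥ 6e ee 65 0f.
Inner hash: sum = 53+180+54+54+54+54+54+110+238+101+15 = 967 → 03 c7.
Outer input = (K'⊕opad) ∥ inner = 5f de 5c 5c 5c 5c 5c ∥ 03 c7.
Outer hash (tag): sum = 95+222+92+92+92+92+92+3+199 = 979 → 03 d3.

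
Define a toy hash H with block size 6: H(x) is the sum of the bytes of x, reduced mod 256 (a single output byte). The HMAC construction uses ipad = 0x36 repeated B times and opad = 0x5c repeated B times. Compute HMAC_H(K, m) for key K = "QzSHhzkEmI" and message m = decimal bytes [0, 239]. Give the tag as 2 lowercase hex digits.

Key "QzSHhzkEmI" = 51 7a 53 48 68 7a 6b 45 6d 49 is 10 bytes > B = 6, so hash it first: H(key) = ae, then zero-pad to 6 bytes: K' = ae 00 00 00 00 00.
K' ⊕ ipad = 98 36 36 36 36 36.  K' ⊕ opad = f2 5c 5c 5c 5c 5c.
Inner input = (K'⊕ipad) ∥ m = 98 36 36 36 36 36 ∥ 00 ef.
Inner hash: sum = 152+54+54+54+54+54+0+239 = 661; mod 256 = 149 → 95.
Outer input = (K'⊕opad) ∥ inner = f2 5c 5c 5c 5c 5c ∥ 95.
Outer hash (tag): sum = 242+92+92+92+92+92+149 = 851; mod 256 = 83 → 53.

53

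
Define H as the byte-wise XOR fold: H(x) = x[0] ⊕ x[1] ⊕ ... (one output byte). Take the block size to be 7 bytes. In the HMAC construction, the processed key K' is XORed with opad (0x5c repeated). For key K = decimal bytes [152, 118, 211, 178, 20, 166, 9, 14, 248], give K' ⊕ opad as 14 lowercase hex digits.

Key decimal bytes [152, 118, 211, 178, 20, 166, 9, 14, 248] = 98 76 d3 b2 14 a6 09 0e f8 is 9 bytes > B = 7, so hash it first: H(key) = c2, then zero-pad to 7 bytes: K' = c2 00 00 00 00 00 00.
XOR each byte with 0x5c: c2⊕5c=9e, 00⊕5c=5c, 00⊕5c=5c, 00⊕5c=5c, 00⊕5c=5c, 00⊕5c=5c, 00⊕5c=5c.

9e5c5c5c5c5c5c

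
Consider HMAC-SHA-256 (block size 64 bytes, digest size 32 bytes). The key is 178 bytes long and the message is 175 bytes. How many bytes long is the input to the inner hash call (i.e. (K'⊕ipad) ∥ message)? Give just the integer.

Key is 178 > 64 bytes, so it is hashed to 32 bytes then zero-padded to 64: |K'| = 64.
Inner input = (K'⊕ipad) ∥ m → 64 + 175 = 239 bytes.

239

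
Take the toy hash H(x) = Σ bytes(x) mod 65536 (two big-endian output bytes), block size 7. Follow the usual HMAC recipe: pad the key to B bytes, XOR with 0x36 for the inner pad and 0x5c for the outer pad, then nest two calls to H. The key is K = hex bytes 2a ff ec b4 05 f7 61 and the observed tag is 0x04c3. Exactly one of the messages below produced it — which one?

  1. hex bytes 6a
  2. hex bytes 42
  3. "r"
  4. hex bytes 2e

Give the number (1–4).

2

Key hex bytes 2a ff ec b4 05 f7 61 is exactly B = 7 bytes: K' = 2a ff ec b4 05 f7 61.
K' ⊕ ipad = 1c c9 da 82 33 c1 57; K' ⊕ opad = 76 a3 b0 e8 59 ab 3d.
m1: inner = H(1c c9 da 82 33 c1 57 6a) = 03 f6; tag = H(76 a3 b0 e8 59 ab 3d 03 f6) = 04eb
m2: inner = H(1c c9 da 82 33 c1 57 42) = 03 ce; tag = H(76 a3 b0 e8 59 ab 3d 03 ce) = 04c3 ← matches
m3: inner = H(1c c9 da 82 33 c1 57 72) = 03 fe; tag = H(76 a3 b0 e8 59 ab 3d 03 fe) = 04f3
m4: inner = H(1c c9 da 82 33 c1 57 2e) = 03 ba; tag = H(76 a3 b0 e8 59 ab 3d 03 ba) = 04af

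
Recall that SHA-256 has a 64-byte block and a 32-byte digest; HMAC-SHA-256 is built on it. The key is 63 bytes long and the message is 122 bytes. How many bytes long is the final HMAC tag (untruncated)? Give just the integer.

The tag is one SHA-256 digest: 32 bytes.

32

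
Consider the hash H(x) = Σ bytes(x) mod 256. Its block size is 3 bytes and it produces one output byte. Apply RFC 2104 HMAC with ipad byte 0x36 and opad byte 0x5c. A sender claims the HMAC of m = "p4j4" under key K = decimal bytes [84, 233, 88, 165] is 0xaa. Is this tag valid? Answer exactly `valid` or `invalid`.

invalid

Key decimal bytes [84, 233, 88, 165] = 54 e9 58 a5 is 4 bytes > B = 3, so hash it first: H(key) = 3a, then zero-pad to 3 bytes: K' = 3a 00 00.
K' ⊕ ipad = 0c 36 36; K' ⊕ opad = 66 5c 5c.
Inner hash: sum = 12+54+54+112+52+106+52 = 442; mod 256 = 186 → ba.
Outer hash (recomputed tag): sum = 102+92+92+186 = 472; mod 256 = 216 → d8.
Recomputed tag = d8; claimed = aa → mismatch.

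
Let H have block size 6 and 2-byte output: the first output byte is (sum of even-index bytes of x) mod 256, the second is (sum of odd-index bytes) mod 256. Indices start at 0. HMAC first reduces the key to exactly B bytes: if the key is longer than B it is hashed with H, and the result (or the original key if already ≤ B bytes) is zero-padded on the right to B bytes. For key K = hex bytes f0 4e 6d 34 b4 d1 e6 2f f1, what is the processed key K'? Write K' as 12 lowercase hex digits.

|K| = 9 > B = 6, so first hash the key.
H(K): even-index sum = 1000 mod 256 = 232; odd-index sum = 386 mod 256 = 130 → e8 82.
Zero-pad H(K) = e8 82 to 6 bytes: K' = e8 82 00 00 00 00.

e88200000000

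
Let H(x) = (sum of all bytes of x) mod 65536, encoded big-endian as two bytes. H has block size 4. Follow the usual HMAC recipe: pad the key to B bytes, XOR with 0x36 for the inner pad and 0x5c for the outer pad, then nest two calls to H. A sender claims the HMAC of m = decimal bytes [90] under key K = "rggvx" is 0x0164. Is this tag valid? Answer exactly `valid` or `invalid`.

invalid

Key "rggvx" = 72 67 67 76 78 is 5 bytes > B = 4, so hash it first: H(key) = 02 2e, then zero-pad to 4 bytes: K' = 02 2e 00 00.
K' ⊕ ipad = 34 18 36 36; K' ⊕ opad = 5e 72 5c 5c.
Inner hash: sum = 52+24+54+54+90 = 274 → 01 12.
Outer hash (recomputed tag): sum = 94+114+92+92+1+18 = 411 → 01 9b.
Recomputed tag = 019b; claimed = 0164 → mismatch.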